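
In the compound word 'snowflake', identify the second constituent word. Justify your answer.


Split 'snowflake' into 'snow' + 'flake'. The second part is 'flake'.

flake


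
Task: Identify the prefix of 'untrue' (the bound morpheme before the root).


The word 'untrue' = 'un' (prefix) + 'true' (root). The prefix is 'un'.

un


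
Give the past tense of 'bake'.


Apply rule: Add -d (word ends in -e). 'bake' becomes 'baked'.

baked


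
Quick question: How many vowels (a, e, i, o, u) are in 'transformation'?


Vowels in 'transformation': a, o, a, i, o = 5 vowels.

5


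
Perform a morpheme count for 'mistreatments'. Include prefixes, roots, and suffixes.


Decomposition: mis- (prefix) + treat (root) + -ment (suffix) + -s (plural) = 4 morpheme(s)

4 morphemes


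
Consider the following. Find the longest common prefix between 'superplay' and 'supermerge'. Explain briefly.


Compare from the start: 5 characters match: 'super'. Mismatch at position 6: 'p' vs 'm'.

super


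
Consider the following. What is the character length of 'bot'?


Spell out 'bot' and number each letter: b(1), o(2), t(3). Total: 3 letters.

3


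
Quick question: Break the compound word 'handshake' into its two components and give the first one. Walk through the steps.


Split 'handshake' into 'hand' + 'shake'. The first part is 'hand'.

hand


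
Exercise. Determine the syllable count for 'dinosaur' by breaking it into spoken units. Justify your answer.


Break 'dinosaur' into syllables: di-no-saur -> di | no | saur = 3 syllables

3 syllables


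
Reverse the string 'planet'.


Reverse 'planet' character by character: 'tenalp'.

tenalp


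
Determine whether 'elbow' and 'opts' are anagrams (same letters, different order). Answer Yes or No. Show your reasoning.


Sorted letters of 'elbow': 'below'
Sorted letters of 'opts': 'opst'
They do not match.

No


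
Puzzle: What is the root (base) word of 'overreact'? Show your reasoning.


Remove prefix 'over' from 'overreact' to get root 'react'.

react


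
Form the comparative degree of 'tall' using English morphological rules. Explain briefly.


Apply comparative formation (add -er): 'tall' -> 'taller'.

taller


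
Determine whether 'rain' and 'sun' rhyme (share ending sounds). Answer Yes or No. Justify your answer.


Rime (stressed vowel + following sounds) of 'rain': -ain = /eɪn/
Rime of 'sun': -un = /ʌn/
/eɪn/ and /ʌn/ are different ending sounds, so the words do not rhyme.

No


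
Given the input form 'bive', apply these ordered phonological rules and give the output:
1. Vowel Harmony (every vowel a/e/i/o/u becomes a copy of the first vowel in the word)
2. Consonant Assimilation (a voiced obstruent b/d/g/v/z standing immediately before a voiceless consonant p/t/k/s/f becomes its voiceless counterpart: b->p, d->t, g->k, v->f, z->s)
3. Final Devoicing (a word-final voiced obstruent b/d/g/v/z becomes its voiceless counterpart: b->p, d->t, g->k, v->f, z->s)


Starting form: 'bive'
Rule 1: Vowel Harmony: all vowels become 'i' (matching first vowel). 'bive' -> 'bivi'
Rule 2: Consonant Assimilation: no voiced obstruent (b/d/g/v/z) stands immediately before a voiceless consonant (p/t/k/s/f). No change.
Rule 3: Final Devoicing: the word ends in the vowel 'i', not a consonant. No change.
Final form: 'bivi'

bivi


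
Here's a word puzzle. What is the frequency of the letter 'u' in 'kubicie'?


Letter 'u' in 'kubicie': found at position(s) 2 = 1 occurrence(s).

1


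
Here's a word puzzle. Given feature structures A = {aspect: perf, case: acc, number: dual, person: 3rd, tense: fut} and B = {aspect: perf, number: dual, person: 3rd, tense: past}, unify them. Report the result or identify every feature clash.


Compare features:
aspect: A=perf vs B=perf -> unified: perf
case: A=acc vs B=_ -> unified: acc
number: A=dual vs B=dual -> unified: dual
person: A=3rd vs B=3rd -> unified: 3rd
tense: A=fut vs B=past -> CLASH
Clash detected on feature 'tense' (fut vs past); unification fails.

CLASH on 'tense' (fut vs past)


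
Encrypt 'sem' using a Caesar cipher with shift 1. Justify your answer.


Shift each letter by 1: s -> t, e -> f, m -> n. Result: 'tfn'.

tfn


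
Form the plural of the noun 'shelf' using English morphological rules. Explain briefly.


Apply rule: Change -f to -ves. 'shelf' becomes 'shelves'.

shelves


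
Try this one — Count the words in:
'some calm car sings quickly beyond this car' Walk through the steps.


Split into words: some | calm | car | sings | quickly | beyond | this | car = 8 words.

8


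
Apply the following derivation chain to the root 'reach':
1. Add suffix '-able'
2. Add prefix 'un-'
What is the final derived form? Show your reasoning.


Step 1: Add suffix '-able' to 'reach' = 'reachable'
Step 2: Add prefix 'un-' to 'reachable' = 'unreachable'

unreachable


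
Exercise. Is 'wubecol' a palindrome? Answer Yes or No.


Forward: 'wubecol'
Reversed: 'locebuw'
They differ.

No


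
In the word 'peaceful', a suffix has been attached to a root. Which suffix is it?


The word 'peaceful' = 'peace' (root) + '-ful' (suffix). The suffix is '-ful'.

ful


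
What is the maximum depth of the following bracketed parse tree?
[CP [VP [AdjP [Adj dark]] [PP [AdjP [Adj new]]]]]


Count bracket nesting levels:
'[' at pos 0: depth = 1
'[' at pos 4: depth = 2
'[' at pos 8: depth = 3
'[' at pos 14: depth = 4
'[' at pos 26: depth = 3
'[' at pos 30: depth = 4
'[' at pos 36: depth = 5
Maximum depth reached: 5

5


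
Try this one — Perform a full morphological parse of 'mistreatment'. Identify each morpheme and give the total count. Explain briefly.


Step 1: Identify prefix: 'mis' (meaning: wrongly)
Step 2: Identify root: 'treat'
Step 3: Identify suffix(es): 'ment'
Decomposition: mis- (prefix: wrongly) + treat (root) + -ment (suffix: action/result)
Total morphemes: 3

3 morphemes (mis- (prefix: wrongly) + treat (root) + -ment (suffix: action/result))


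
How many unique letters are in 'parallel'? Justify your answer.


Unique letters in 'parallel': {a, e, l, p, r} = 5 distinct letters.

5


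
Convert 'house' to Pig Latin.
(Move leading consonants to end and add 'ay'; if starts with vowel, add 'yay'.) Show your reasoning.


'house': move consonant cluster 'h' to end and add 'ay': 'ousehay'.

ousehay


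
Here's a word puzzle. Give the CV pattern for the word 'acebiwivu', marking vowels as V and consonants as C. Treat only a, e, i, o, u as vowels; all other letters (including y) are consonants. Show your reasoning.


Letter mapping: a = V, c = C, e = V, b = C, i = V, w = C, i = V, v = C, u = V.

VCVCVCVCV


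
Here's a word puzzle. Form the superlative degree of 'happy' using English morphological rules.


Apply superlative formation (consonant + y: change y to i, add -est): 'happy' -> 'happiest'.

happiest


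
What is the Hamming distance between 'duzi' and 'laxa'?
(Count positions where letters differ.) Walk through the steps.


Alignment:
Position 1: 'd' vs 'l' = DIFFER
Position 2: 'u' vs 'a' = DIFFER
Position 3: 'z' vs 'x' = DIFFER
Position 4: 'i' vs 'a' = DIFFER
Total differences: 4

4


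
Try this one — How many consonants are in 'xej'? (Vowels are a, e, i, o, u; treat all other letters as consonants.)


Consonants in 'xej': x, j = 2 consonants.

2


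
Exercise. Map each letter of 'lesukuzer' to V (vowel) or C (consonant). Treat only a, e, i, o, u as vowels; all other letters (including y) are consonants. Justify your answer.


Letter mapping: l = C, e = V, s = C, u = V, k = C, u = V, z = C, e = V, r = C.

CVCVCVCVC


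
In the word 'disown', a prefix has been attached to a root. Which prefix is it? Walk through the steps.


The word 'disown' = 'dis' (prefix) + 'own' (root). The prefix is 'dis'.

dis


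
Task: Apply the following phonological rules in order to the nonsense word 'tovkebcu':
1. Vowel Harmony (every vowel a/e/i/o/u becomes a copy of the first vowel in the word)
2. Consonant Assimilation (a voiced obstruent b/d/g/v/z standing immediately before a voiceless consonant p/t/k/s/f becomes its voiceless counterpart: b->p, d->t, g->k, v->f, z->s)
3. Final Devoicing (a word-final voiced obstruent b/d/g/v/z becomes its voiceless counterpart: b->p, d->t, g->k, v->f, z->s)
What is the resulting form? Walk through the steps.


Starting form: 'tovkebcu'
Rule 1: Vowel Harmony: all vowels become 'o' (matching first vowel). 'tovkebcu' -> 'tovkobco'
Rule 2: Consonant Assimilation: voiced obstruent before voiceless consonant becomes voiceless ('vk' -> 'fk'). 'tovkobco' -> 'tofkobco'
Rule 3: Final Devoicing: the word ends in the vowel 'o', not a consonant. No change.
Final form: 'tofkobco'

tofkobco


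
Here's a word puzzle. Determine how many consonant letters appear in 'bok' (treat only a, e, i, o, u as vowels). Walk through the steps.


Consonants in 'bok': b, k = 2 consonants.

2


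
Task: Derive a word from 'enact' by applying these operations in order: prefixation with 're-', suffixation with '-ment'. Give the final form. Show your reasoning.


Step 1: Add prefix 're-' to 'enact' = 'reenact'
Step 2: Add suffix '-ment' to 'reenact' = 'reenactment'

reenactment


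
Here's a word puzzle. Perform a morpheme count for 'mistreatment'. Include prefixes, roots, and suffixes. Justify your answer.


Decomposition: mis- (prefix) + treat (root) + -ment (suffix) = 3 morpheme(s)

3 morphemes


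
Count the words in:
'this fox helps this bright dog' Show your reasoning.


Split into words: this | fox | helps | this | bright | dog = 6 words.

6


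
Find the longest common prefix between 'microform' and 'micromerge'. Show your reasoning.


Compare from the start: 5 characters match: 'micro'. Mismatch at position 6: 'f' vs 'm'.

micro


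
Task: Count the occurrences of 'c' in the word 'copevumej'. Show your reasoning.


Letter 'c' in 'copevumej': found at position(s) 1 = 1 occurrence(s).

1


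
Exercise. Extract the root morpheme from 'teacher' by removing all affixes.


Remove suffix '-er' from 'teacher' to get root 'teach'.

teach


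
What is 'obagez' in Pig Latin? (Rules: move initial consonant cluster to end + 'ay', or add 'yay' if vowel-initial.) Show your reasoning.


'obagez' starts with a vowel, so add 'yay': 'obagezyay'.

obagezyay


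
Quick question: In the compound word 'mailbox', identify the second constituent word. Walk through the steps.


Split 'mailbox' into 'mail' + 'box'. The second part is 'box'.

box


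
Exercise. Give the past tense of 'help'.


Apply rule: Add -ed. 'help' becomes 'helped'.

helped


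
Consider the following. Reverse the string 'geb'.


Reverse 'geb' character by character: 'beg'.

beg


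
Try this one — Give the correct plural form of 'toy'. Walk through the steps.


Apply rule: Add -s. 'toy' becomes 'toys'.

toys


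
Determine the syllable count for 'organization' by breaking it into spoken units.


Break 'organization' into syllables: or-gan-i-za-tion -> or | gan | i | za | tion = 5 syllables

5 syllables


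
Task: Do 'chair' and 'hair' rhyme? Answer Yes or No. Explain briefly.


Rime (stressed vowel + following sounds) of 'chair': -air = /ɛər/
Rime of 'hair': -air = /ɛər/
/ɛər/ and /ɛər/ are the same ending sound, so the words rhyme.

Yes


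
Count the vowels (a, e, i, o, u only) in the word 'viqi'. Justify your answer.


Vowels in 'viqi': i, i = 2 vowels.

2


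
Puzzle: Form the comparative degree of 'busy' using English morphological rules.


Apply comparative formation (consonant + y: change y to i, add -er): 'busy' -> 'busier'.

busier


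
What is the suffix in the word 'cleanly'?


The word 'cleanly' = 'clean' (root) + '-ly' (suffix). The suffix is '-ly'.

ly


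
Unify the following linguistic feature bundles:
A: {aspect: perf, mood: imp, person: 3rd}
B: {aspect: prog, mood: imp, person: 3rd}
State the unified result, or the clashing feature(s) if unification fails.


Compare features:
aspect: A=perf vs B=prog -> CLASH
mood: A=imp vs B=imp -> unified: imp
person: A=3rd vs B=3rd -> unified: 3rd
Clash detected on feature 'aspect' (perf vs prog); unification fails.

CLASH on 'aspect' (perf vs prog)


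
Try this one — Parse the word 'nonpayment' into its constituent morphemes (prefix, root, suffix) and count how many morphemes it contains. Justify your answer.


Step 1: Identify prefix: 'non' (meaning: not)
Step 2: Identify root: 'pay'
Step 3: Identify suffix(es): 'ment'
Decomposition: non- (prefix: not) + pay (root) + -ment (suffix: action/result)
Total morphemes: 3

3 morphemes (non- (prefix: not) + pay (root) + -ment (suffix: action/result))


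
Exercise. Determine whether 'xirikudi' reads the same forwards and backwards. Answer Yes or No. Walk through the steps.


Forward: 'xirikudi'
Reversed: 'idukirix'
They differ.

No


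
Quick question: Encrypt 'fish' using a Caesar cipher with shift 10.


Shift each letter by 10: f -> p, i -> s, s -> c, h -> r. Result: 'pscr'.

pscr


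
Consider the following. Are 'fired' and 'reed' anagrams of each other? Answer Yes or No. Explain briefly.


Sorted letters of 'fired': 'defir'
Sorted letters of 'reed': 'deer'
They do not match.

No


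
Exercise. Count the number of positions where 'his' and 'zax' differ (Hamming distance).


Alignment:
Position 1: 'h' vs 'z' = DIFFER
Position 2: 'i' vs 'a' = DIFFER
Position 3: 's' vs 'x' = DIFFER
Total differences: 3

3


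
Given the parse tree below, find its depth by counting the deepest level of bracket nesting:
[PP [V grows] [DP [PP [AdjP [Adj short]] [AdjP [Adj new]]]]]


Count bracket nesting levels:
'[' at pos 0: depth = 1
'[' at pos 4: depth = 2
'[' at pos 14: depth = 2
'[' at pos 18: depth = 3
'[' at pos 22: depth = 4
'[' at pos 28: depth = 5
'[' at pos 41: depth = 4
'[' at pos 47: depth = 5
Maximum depth reached: 5

5


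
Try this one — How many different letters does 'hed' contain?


Unique letters in 'hed': {d, e, h} = 3 distinct letters.

3


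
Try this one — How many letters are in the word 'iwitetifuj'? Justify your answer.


Spell out 'iwitetifuj' and number each letter: i(1), w(2), i(3), t(4), e(5), t(6), i(7), f(8), u(9), j(10). Total: 10 letters.

10


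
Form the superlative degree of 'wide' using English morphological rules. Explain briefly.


Apply superlative formation (ends in e: add -st): 'wide' -> 'widest'.

widest


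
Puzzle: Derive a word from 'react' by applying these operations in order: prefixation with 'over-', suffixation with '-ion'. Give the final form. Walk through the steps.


Step 1: Add prefix 'over-' to 'react' = 'overreact'
Step 2: Add suffix '-ion' to 'overreact' = 'overreaction'

overreaction


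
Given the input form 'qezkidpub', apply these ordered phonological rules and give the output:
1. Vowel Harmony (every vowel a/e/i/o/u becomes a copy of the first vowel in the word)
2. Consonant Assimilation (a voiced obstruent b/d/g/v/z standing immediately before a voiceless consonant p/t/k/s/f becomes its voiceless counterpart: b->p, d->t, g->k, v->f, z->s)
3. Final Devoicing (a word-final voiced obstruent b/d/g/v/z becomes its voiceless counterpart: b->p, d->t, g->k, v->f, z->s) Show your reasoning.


Starting form: 'qezkidpub'
Rule 1: Vowel Harmony: all vowels become 'e' (matching first vowel). 'qezkidpub' -> 'qezkedpeb'
Rule 2: Consonant Assimilation: voiced obstruent before voiceless consonant becomes voiceless ('zk' -> 'sk', 'dp' -> 'tp'). 'qezkedpeb' -> 'qesketpeb'
Rule 3: Final Devoicing: word-final voiced obstruent 'b' becomes voiceless 'p'. 'qesketpeb' -> 'qesketpep'
Final form: 'qesketpep'

qesketpep


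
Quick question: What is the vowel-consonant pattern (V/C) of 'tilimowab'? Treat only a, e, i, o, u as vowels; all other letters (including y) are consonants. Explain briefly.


Letter mapping: t = C, i = V, l = C, i = V, m = C, o = V, w = C, a = V, b = C.

CVCVCVCVC


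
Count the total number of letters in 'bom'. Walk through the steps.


Spell out 'bom' and number each letter: b(1), o(2), m(3). Total: 3 letters.

3


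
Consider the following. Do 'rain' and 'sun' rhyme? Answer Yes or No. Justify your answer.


Rime (stressed vowel + following sounds) of 'rain': -ain = /eɪn/
Rime of 'sun': -un = /ʌn/
/eɪn/ and /ʌn/ are different ending sounds, so the words do not rhyme.

No


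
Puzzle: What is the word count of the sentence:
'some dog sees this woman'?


Split into words: some | dog | sees | this | woman = 5 words.

5


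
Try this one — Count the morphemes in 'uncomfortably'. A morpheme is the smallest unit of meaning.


Decomposition: un- (prefix) + comfort (root) + -able (suffix) + -ly (suffix) = 4 morpheme(s)

4 morphemes


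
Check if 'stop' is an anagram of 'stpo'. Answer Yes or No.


Sorted letters of 'stop': 'opst'
Sorted letters of 'stpo': 'opst'
They match.

Yes


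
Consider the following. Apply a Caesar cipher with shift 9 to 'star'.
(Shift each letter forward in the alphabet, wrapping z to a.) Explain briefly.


Shift each letter by 9: s -> b, t -> c, a -> j, r -> a. Result: 'bcja'.

bcja


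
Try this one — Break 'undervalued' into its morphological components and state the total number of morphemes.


Step 1: Identify prefix: 'under' (meaning: beneath/insufficient)
Step 2: Identify root: 'value'
Step 3: Identify suffix(es): 'ed'
Decomposition: under- (prefix: beneath/insufficient) + value (root) + -ed (suffix: past)
Total morphemes: 3

3 morphemes (under- (prefix: beneath/insufficient) + value (root) + -ed (suffix: past))


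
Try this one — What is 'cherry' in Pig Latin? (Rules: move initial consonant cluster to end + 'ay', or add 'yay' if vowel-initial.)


'cherry': move consonant cluster 'ch' to end and add 'ay': 'errychay'.

errychay


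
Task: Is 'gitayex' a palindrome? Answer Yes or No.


Forward: 'gitayex'
Reversed: 'xeyatig'
They differ.

No


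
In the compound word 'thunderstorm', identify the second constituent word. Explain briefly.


Split 'thunderstorm' into 'thunder' + 'storm'. The second part is 'storm'.

storm


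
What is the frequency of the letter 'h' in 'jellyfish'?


Letter 'h' in 'jellyfish': found at position(s) 9 = 1 occurrence(s).

1


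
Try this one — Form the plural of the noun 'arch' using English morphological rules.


Apply rule: Add -es (sibilant/fricative ending). 'arch' becomes 'arches'.

arches


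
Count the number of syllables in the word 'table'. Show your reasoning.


Break 'table' into syllables: ta-ble -> ta | ble = 2 syllables

2 syllables


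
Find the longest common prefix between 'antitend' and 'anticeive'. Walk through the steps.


Compare from the start: 4 characters match: 'anti'. Mismatch at position 5: 't' vs 'c'.

anti


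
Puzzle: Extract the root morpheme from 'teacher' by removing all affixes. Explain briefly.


Remove suffix '-er' from 'teacher' to get root 'teach'.

teach


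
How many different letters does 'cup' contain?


Unique letters in 'cup': {c, p, u} = 3 distinct letters.

3


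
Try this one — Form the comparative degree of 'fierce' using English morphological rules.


Apply comparative formation (ends in e: add -r): 'fierce' -> 'fiercer'.

fiercer


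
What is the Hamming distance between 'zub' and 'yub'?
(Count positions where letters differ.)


Alignment:
Position 1: 'z' vs 'y' = DIFFER
Position 2: 'u' vs 'u' = match
Position 3: 'b' vs 'b' = match
Total differences: 1

1


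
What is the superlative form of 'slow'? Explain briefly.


Apply superlative formation (add -est): 'slow' -> 'slowest'.

slowest


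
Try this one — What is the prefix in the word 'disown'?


The word 'disown' = 'dis' (prefix) + 'own' (root). The prefix is 'dis'.

dis


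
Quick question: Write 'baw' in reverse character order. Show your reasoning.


Reverse 'baw' character by character: 'wab'.

wab


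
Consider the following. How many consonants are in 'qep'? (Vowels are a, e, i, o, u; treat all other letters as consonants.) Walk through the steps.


Consonants in 'qep': q, p = 2 consonants.

2


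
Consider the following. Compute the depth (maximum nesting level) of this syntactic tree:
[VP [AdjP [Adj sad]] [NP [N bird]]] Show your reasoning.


Count bracket nesting levels:
'[' at pos 0: depth = 1
'[' at pos 4: depth = 2
'[' at pos 10: depth = 3
'[' at pos 21: depth = 2
'[' at pos 25: depth = 3
Maximum depth reached: 3

3


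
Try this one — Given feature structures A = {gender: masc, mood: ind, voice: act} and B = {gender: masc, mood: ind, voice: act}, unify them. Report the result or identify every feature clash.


Compare features:
gender: A=masc vs B=masc -> unified: masc
mood: A=ind vs B=ind -> unified: ind
voice: A=act vs B=act -> unified: act
No clashes found.

Unified: {gender: masc, mood: ind, voice: act}


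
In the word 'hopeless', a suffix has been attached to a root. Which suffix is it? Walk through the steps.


The word 'hopeless' = 'hope' (root) + '-less' (suffix). The suffix is '-less'.

less


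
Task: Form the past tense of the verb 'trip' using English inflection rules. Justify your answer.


Apply rule: Double final consonant and add -ed. 'trip' becomes 'tripped'.

tripped


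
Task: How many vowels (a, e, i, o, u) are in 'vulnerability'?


Vowels in 'vulnerability': u, e, a, i, i = 5 vowels.

5


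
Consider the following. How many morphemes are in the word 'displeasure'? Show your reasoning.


Decomposition: dis- (prefix) + please (root) + -ure (suffix) = 3 morpheme(s)

3 morphemes


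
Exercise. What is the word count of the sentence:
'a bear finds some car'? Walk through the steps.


Split into words: a | bear | finds | some | car = 5 words.

5


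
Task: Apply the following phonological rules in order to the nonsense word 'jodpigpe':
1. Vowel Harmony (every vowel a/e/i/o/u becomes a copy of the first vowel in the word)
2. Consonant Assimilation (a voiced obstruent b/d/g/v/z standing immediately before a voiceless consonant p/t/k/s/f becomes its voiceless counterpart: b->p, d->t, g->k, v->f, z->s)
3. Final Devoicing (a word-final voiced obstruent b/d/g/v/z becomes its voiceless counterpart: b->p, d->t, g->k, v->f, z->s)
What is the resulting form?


Starting form: 'jodpigpe'
Rule 1: Vowel Harmony: all vowels become 'o' (matching first vowel). 'jodpigpe' -> 'jodpogpo'
Rule 2: Consonant Assimilation: voiced obstruent before voiceless consonant becomes voiceless ('dp' -> 'tp', 'gp' -> 'kp'). 'jodpogpo' -> 'jotpokpo'
Rule 3: Final Devoicing: the word ends in the vowel 'o', not a consonant. No change.
Final form: 'jotpokpo'

jotpokpo


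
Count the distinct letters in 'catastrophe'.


Unique letters in 'catastrophe': {a, c, e, h, o, p, r, s, t} = 9 distinct letters.

9


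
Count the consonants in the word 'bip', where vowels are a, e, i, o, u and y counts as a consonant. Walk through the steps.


Consonants in 'bip': b, p = 2 consonants.

2


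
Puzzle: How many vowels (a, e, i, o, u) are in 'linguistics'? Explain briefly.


Vowels in 'linguistics': i, u, i, i = 4 vowels.

4


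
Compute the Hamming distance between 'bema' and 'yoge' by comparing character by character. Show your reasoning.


Alignment:
Position 1: 'b' vs 'y' = DIFFER
Position 2: 'e' vs 'o' = DIFFER
Position 3: 'm' vs 'g' = DIFFER
Position 4: 'a' vs 'e' = DIFFER
Total differences: 4

4


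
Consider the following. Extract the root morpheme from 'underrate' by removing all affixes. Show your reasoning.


Remove prefix 'under' from 'underrate' to get root 'rate'.

rate


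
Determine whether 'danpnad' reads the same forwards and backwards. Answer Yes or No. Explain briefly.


Forward: 'danpnad'
Reversed: 'danpnad'
They are identical.

Yes


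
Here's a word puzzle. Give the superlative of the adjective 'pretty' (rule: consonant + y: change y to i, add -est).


Apply superlative formation (consonant + y: change y to i, add -est): 'pretty' -> 'prettiest'.

prettiest


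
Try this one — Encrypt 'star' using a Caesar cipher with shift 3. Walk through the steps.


Shift each letter by 3: s -> v, t -> w, a -> d, r -> u. Result: 'vwdu'.

vwdu


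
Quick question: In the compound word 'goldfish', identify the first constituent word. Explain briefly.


Split 'goldfish' into 'gold' + 'fish'. The first part is 'gold'.

gold


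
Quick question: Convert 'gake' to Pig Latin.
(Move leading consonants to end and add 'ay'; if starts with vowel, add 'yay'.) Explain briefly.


'gake': move consonant cluster 'g' to end and add 'ay': 'akegay'.

akegay


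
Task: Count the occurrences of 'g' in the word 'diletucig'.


Letter 'g' in 'diletucig': found at position(s) 9 = 1 occurrence(s).

1


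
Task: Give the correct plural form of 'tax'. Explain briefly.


Apply rule: Add -es (sibilant/fricative ending). 'tax' becomes 'taxes'.

taxes


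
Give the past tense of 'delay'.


Apply rule: Add -ed. 'delay' becomes 'delayed'.

delayed


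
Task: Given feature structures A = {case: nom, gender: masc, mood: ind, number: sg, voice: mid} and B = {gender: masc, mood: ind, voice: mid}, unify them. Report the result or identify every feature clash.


Compare features:
case: A=nom vs B=_ -> unified: nom
gender: A=masc vs B=masc -> unified: masc
mood: A=ind vs B=ind -> unified: ind
number: A=sg vs B=_ -> unified: sg
voice: A=mid vs B=mid -> unified: mid
No clashes found.

Unified: {case: nom, gender: masc, mood: ind, number: sg, voice: mid}


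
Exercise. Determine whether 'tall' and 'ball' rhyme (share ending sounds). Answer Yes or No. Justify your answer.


Rime (stressed vowel + following sounds) of 'tall': -all = /ɔːl/
Rime of 'ball': -all = /ɔːl/
/ɔːl/ and /ɔːl/ are the same ending sound, so the words rhyme.

Yes


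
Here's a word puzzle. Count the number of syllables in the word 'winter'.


Break 'winter' into syllables: win-ter -> win | ter = 2 syllables

2 syllables


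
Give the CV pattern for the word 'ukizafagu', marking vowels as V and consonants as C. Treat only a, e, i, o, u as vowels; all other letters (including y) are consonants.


Letter mapping: u = V, k = C, i = V, z = C, a = V, f = C, a = V, g = C, u = V.

VCVCVCVCV


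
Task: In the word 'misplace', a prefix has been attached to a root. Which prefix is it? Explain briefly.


The word 'misplace' = 'mis' (prefix) + 'place' (root). The prefix is 'mis'.

mis


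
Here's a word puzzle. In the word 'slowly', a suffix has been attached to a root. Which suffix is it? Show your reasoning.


The word 'slowly' = 'slow' (root) + '-ly' (suffix). The suffix is '-ly'.

ly


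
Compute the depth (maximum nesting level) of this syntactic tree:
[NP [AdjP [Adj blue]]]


Count bracket nesting levels:
'[' at pos 0: depth = 1
'[' at pos 4: depth = 2
'[' at pos 10: depth = 3
Maximum depth reached: 3

3


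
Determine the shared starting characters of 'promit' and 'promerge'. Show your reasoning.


Compare from the start: 4 characters match: 'prom'. Mismatch at position 5: 'i' vs 'e'.

prom


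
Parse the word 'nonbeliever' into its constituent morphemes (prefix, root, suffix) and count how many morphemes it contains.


Step 1: Identify prefix: 'non' (meaning: not)
Step 2: Identify root: 'believe'
Step 3: Identify suffix(es): 'er'
Decomposition: non- (prefix: not) + believe (root) + -er (suffix: one who)
Total morphemes: 3

3 morphemes (non- (prefix: not) + believe (root) + -er (suffix: one who))


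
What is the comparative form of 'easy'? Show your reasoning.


Apply comparative formation (consonant + y: change y to i, add -er): 'easy' -> 'easier'.

easier


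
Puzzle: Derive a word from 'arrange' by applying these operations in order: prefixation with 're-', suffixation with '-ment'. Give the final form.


Step 1: Add prefix 're-' to 'arrange' = 'rearrange'
Step 2: Add suffix '-ment' to 'rearrange' = 'rearrangement'

rearrangement


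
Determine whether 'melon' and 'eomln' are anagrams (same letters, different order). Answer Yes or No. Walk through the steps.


Sorted letters of 'melon': 'elmno'
Sorted letters of 'eomln': 'elmno'
They match.

Yes


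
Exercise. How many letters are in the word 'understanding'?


Spell out 'understanding' and number each letter: u(1), n(2), d(3), e(4), r(5), s(6), t(7), a(8), n(9), d(10), i(11), n(12), g(13). Total: 13 letters.

13


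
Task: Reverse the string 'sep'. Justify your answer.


Reverse 'sep' character by character: 'pes'.

pes


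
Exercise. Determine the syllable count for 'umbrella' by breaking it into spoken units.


Break 'umbrella' into syllables: um-brel-la -> um | brel | la = 3 syllables

3 syllables


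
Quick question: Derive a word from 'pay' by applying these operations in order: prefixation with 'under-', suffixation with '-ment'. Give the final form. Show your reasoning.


Step 1: Add prefix 'under-' to 'pay' = 'underpay'
Step 2: Add suffix '-ment' to 'underpay' = 'underpayment'

underpayment


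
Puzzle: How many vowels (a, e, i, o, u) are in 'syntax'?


Vowels in 'syntax': a = 1 vowels.

1


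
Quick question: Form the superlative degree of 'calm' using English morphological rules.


Apply superlative formation (add -est): 'calm' -> 'calmest'.

calmest


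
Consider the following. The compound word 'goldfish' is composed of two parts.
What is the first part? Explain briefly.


Split 'goldfish' into 'gold' + 'fish'. The first part is 'gold'.

gold


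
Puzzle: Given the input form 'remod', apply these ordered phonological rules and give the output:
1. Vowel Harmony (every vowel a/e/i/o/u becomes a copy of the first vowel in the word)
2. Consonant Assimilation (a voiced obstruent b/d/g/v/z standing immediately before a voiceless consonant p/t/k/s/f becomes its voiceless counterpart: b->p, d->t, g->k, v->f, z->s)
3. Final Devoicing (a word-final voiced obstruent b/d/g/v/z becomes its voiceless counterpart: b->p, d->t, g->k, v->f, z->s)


Starting form: 'remod'
Rule 1: Vowel Harmony: all vowels become 'e' (matching first vowel). 'remod' -> 'remed'
Rule 2: Consonant Assimilation: no voiced obstruent (b/d/g/v/z) stands immediately before a voiceless consonant (p/t/k/s/f). No change.
Rule 3: Final Devoicing: word-final voiced obstruent 'd' becomes voiceless 't'. 'remed' -> 'remet'
Final form: 'remet'

remet


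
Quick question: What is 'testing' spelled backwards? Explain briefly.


Reverse 'testing' character by character: 'gnitset'.

gnitset


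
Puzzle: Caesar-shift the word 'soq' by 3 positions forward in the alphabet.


Shift each letter by 3: s -> v, o -> r, q -> t. Result: 'vrt'.

vrt


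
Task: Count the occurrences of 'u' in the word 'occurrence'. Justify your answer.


Letter 'u' in 'occurrence': found at position(s) 4 = 1 occurrence(s).

1


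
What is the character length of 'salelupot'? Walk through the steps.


Spell out 'salelupot' and number each letter: s(1), a(2), l(3), e(4), l(5), u(6), p(7), o(8), t(9). Total: 9 letters.

9


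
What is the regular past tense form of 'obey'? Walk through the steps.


Apply rule: Add -ed. 'obey' becomes 'obeyed'.

obeyed


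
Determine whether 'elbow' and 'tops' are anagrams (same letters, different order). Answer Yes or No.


Sorted letters of 'elbow': 'below'
Sorted letters of 'tops': 'opst'
They do not match.

No


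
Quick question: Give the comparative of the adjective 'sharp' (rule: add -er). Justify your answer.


Apply comparative formation (add -er): 'sharp' -> 'sharper'.

sharper


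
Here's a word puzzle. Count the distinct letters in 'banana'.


Unique letters in 'banana': {a, b, n} = 3 distinct letters.

3


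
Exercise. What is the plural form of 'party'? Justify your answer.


Apply rule: Change -y to -ies (consonant + y). 'party' becomes 'parties'.

parties


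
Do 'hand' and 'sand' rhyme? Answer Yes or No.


Rime (stressed vowel + following sounds) of 'hand': -and = /ænd/
Rime of 'sand': -and = /ænd/
/ænd/ and /ænd/ are the same ending sound, so the words rhyme.

Yes


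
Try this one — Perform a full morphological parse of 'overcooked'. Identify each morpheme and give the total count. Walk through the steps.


Step 1: Identify prefix: 'over' (meaning: excessively)
Step 2: Identify root: 'cook'
Step 3: Identify suffix(es): 'ed'
Decomposition: over- (prefix: excessively) + cook (root) + -ed (suffix: past)
Total morphemes: 3

3 morphemes (over- (prefix: excessively) + cook (root) + -ed (suffix: past))


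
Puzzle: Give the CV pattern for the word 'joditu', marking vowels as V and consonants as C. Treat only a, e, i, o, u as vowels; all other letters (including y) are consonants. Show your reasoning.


Letter mapping: j = C, o = V, d = C, i = V, t = C, u = V.

CVCVCV


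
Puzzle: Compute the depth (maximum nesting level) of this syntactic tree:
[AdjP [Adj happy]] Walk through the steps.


Count bracket nesting levels:
'[' at pos 0: depth = 1
'[' at pos 6: depth = 2
Maximum depth reached: 2

2


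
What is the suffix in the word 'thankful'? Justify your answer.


The word 'thankful' = 'thank' (root) + '-ful' (suffix). The suffix is '-ful'.

ful


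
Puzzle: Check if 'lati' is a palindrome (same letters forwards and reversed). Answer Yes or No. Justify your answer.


Forward: 'lati'
Reversed: 'ital'
They differ.

No


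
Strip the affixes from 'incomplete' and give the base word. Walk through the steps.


Remove prefix 'in' from 'incomplete' to get root 'complete'.

complete


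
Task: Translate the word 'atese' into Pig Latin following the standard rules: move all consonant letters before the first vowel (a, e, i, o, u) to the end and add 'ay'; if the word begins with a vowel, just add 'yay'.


'atese' starts with a vowel, so add 'yay': 'ateseyay'.

ateseyay


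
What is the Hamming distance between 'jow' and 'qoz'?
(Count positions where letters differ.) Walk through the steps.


Alignment:
Position 1: 'j' vs 'q' = DIFFER
Position 2: 'o' vs 'o' = match
Position 3: 'w' vs 'z' = DIFFER
Total differences: 2

2


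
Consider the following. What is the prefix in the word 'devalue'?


The word 'devalue' = 'de' (prefix) + 'value' (root). The prefix is 'de'.

de


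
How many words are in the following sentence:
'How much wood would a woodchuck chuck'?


Split into words: How | much | wood | would | a | woodchuck | chuck = 7 words.

7


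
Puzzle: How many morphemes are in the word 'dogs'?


Decomposition: dog (root) + -s (plural) = 2 morpheme(s)

2 morphemes


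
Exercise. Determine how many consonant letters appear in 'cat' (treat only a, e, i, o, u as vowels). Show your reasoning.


Consonants in 'cat': c, t = 2 consonants.

2


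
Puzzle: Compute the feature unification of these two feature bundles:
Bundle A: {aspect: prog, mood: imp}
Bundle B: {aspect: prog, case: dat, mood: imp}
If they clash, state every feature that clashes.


Compare features:
aspect: A=prog vs B=prog -> unified: prog
case: A=_ vs B=dat -> unified: dat
mood: A=imp vs B=imp -> unified: imp
No clashes found.

Unified: {aspect: prog, case: dat, mood: imp}


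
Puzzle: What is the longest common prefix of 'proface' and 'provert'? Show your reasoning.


Compare from the start: 3 characters match: 'pro'. Mismatch at position 4: 'f' vs 'v'.

pro


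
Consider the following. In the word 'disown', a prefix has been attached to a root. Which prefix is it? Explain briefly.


The word 'disown' = 'dis' (prefix) + 'own' (root). The prefix is 'dis'.

dis


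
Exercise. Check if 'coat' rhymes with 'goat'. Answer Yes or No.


Rime (stressed vowel + following sounds) of 'coat': -oat = /oʊt/
Rime of 'goat': -oat = /oʊt/
/oʊt/ and /oʊt/ are the same ending sound, so the words rhyme.

Yes


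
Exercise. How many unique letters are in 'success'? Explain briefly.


Unique letters in 'success': {c, e, s, u} = 4 distinct letters.

4


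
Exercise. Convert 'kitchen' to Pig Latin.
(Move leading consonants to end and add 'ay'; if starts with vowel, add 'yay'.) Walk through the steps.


'kitchen': move consonant cluster 'k' to end and add 'ay': 'itchenkay'.

itchenkay


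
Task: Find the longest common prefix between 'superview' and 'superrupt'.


Compare from the start: 5 characters match: 'super'. Mismatch at position 6: 'v' vs 'r'.

super


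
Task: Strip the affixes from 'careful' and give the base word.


Remove suffix '-ful' from 'careful' to get root 'care'.

care


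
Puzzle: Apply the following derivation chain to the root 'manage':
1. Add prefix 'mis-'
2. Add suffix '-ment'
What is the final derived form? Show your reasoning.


Step 1: Add prefix 'mis-' to 'manage' = 'mismanage'
Step 2: Add suffix '-ment' to 'mismanage' = 'mismanagement'

mismanagement


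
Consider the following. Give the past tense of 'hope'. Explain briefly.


Apply rule: Add -d (word ends in -e). 'hope' becomes 'hoped'.

hoped


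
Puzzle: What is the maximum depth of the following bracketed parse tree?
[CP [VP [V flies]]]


Count bracket nesting levels:
'[' at pos 0: depth = 1
'[' at pos 4: depth = 2
'[' at pos 8: depth = 3
Maximum depth reached: 3

3


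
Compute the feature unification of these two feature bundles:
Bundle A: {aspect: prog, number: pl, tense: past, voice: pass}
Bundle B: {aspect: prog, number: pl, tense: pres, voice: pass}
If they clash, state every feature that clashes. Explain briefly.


Compare features:
aspect: A=prog vs B=prog -> unified: prog
number: A=pl vs B=pl -> unified: pl
tense: A=past vs B=pres -> CLASH
voice: A=pass vs B=pass -> unified: pass
Clash detected on feature 'tense' (past vs pres); unification fails.

CLASH on 'tense' (past vs pres)


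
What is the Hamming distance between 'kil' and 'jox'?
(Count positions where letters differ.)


Alignment:
Position 1: 'k' vs 'j' = DIFFER
Position 2: 'i' vs 'o' = DIFFER
Position 3: 'l' vs 'x' = DIFFER
Total differences: 3

3


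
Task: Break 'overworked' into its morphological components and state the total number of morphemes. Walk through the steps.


Step 1: Identify prefix: 'over' (meaning: excessively)
Step 2: Identify root: 'work'
Step 3: Identify suffix(es): 'ed'
Decomposition: over- (prefix: excessively) + work (root) + -ed (suffix: past)
Total morphemes: 3

3 morphemes (over- (prefix: excessively) + work (root) + -ed (suffix: past))


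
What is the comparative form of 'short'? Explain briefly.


Apply comparative formation (add -er): 'short' -> 'shorter'.

shorter


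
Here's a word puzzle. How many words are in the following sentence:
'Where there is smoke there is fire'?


Split into words: Where | there | is | smoke | there | is | fire = 7 words.

7


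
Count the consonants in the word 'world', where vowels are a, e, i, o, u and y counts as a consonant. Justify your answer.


Consonants in 'world': w, r, l, d = 4 consonants.

4


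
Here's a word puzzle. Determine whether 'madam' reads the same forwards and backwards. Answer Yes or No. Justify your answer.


Forward: 'madam'
Reversed: 'madam'
They are identical.

Yes


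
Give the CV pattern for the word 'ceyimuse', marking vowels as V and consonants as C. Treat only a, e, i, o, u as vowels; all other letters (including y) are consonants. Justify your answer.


Letter mapping: c = C, e = V, y = C, i = V, m = C, u = V, s = C, e = V.

CVCVCVCV


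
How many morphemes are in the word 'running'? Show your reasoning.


Decomposition: run (root) + -ing (suffix) = 2 morpheme(s)

2 morphemes
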